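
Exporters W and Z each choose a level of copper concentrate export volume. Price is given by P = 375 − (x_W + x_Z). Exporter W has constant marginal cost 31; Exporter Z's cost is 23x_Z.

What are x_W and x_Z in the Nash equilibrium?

112, 120

Exporter W's profit: π = x_W(375 − (x_W + x_Z)) − 31x_W.
∂π/∂x_W = 344 − 2x_W − x_Z = 0, so x_W = 172 − 0.5x_Z.
By the same steps for Z: x_Z = 176 − 0.5x_W.
Solving the two reaction functions simultaneously: (1 − (−0.5)(−0.5))x_W = 172 − 0.5·176, so 0.75x_W = 84 and x_W = 112.
Then x_Z = 176 − 0.5·112 = 120.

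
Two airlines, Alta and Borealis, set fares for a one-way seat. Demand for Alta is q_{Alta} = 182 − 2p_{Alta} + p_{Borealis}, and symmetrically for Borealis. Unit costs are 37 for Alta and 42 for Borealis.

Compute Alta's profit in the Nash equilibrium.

4802

Alta's profit: π = (p_{Alta} − 37)(182 − 2p_{Alta} + p_{Borealis}).
∂π/∂p_{Alta} = 256 − 4p_{Alta} + p_{Borealis} = 0 ⇒ p_{Alta} = 64 + 0.25p_{Borealis}.
Similarly p_{Borealis} = 66.5 + 0.25p_{Alta}.
Substituting the second reaction function into the first: p_{Alta} = 64 + 0.25(66.5 + 0.25p_{Alta}), which gives 0.9375p_{Alta} = 80.625 ⇒ p_{Alta} = 86.
Then p_{Borealis} = 66.5 + 0.25·86 = 88.
q_{Alta} = 182 − 2·86 + 88 = 98.
Profit = (86 − 37)·98 = 4802.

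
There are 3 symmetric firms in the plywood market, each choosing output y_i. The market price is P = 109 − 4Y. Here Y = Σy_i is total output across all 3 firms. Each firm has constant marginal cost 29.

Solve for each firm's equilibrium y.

A representative firm's profit is π_i = y_i(109 − 4Y) − 29y_i, with Y = y_i + Σ_{j≠i} y_j.
First-order condition: 80 − 8y_i − 4Σ_{j≠i} y_j = 0.
In a symmetric equilibrium every firm chooses the same y, so Σ_{j≠i} y_j = 2y. The condition becomes 80 − 16y = 0, giving y = 80/16 = 5.

5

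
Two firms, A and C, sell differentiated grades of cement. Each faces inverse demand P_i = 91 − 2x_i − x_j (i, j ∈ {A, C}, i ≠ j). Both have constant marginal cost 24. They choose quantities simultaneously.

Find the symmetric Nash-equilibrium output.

Firm A's profit: π = x_A(91 − 2x_A − x_C) − 24x_A.
∂π/∂x_A = 67 − 4x_A − x_C = 0 ⇒ x_A = 16.75 − 0.25x_C.
By symmetry x_C = x_A; substituting into the reaction function, 1.25x_A = 16.75 and x_A = 13.4.

13.4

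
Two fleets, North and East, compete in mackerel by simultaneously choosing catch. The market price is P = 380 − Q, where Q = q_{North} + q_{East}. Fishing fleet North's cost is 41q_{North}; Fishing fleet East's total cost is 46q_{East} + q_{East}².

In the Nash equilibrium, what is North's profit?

Fishing fleet North's profit: π = q_{North}(380 − (q_{North} + q_{East})) − 41q_{North}.
∂π/∂q_{North} = 339 − 2q_{North} − q_{East} = 0, so q_{North} = 169.5 − 0.5q_{East}.
For East: ∂π/∂q_{East} = 334 − 4q_{East} − q_{North} = 0 ⇒ q_{East} = 83.5 − 0.25q_{North}.
Solving the two reaction functions simultaneously: (1 − (−0.5)(−0.25))q_{North} = 169.5 − 0.5·83.5, so 0.875q_{North} = 127.75 and q_{North} = 146.
Then q_{East} = 83.5 − 0.25·146 = 47.
Price P = 380 − 193 = 187.
North's profit: (187 − 41)·146 = 21316.

21316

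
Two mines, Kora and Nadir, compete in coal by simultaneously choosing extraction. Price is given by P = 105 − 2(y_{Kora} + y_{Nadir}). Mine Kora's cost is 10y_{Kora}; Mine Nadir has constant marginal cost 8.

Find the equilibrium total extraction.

Mine Kora's profit: π = y_{Kora}(105 − 2(y_{Kora} + y_{Nadir})) − 10y_{Kora}.
∂π/∂y_{Kora} = 95 − 4y_{Kora} − 2y_{Nadir} = 0, so y_{Kora} = 23.75 − 0.5y_{Nadir}.
By the same steps for Nadir: y_{Nadir} = 24.25 − 0.5y_{Kora}.
Substituting the second reaction function into the first: y_{Kora} = 23.75 − 0.5(24.25 − 0.5y_{Kora}), which gives 0.75y_{Kora} = 11.625 ⇒ y_{Kora} = 15.5.
Then y_{Nadir} = 24.25 − 0.5·15.5 = 16.5.
Total extraction: 15.5 + 16.5 = 32.

32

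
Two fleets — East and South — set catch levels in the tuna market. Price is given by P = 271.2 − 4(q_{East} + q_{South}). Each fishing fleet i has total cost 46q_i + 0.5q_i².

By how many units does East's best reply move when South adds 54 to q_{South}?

Fishing fleet East's profit: π = q_{East}(271.2 − 4(q_{East} + q_{South})) − 46q_{East} − 0.5q_{East}².
∂π/∂q_{East} = 225.2 − 9q_{East} − 4q_{South} = 0, so q_{East} = 1126/45 − (4/9)q_{South}.
The reaction-function slope is −4/9, so a 54-unit rise in q_{South} moves q_{East} by −4/9 × 54 = −24. East's best response falls — the actions are strategic substitutes.

-24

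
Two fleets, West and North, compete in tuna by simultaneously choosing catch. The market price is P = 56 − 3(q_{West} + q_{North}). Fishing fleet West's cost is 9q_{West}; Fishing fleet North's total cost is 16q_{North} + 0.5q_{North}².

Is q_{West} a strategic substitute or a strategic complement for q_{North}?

Fishing fleet West's profit: π = q_{West}(56 − 3(q_{West} + q_{North})) − 9q_{West}.
∂π/∂q_{West} = 47 − 6q_{West} − 3q_{North} = 0, so q_{West} = 47/6 − 0.5q_{North}.
The best-response slope dq_{West}/dq_{North} = −0.5 < 0: the reaction function is downward-sloping, so the choices are strategic substitutes.

strategic substitutes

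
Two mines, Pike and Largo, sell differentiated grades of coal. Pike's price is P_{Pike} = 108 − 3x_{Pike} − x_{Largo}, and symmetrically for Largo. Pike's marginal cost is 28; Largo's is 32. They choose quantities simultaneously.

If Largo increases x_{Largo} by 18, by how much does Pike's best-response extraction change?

-3

Mine Pike's profit: π = x_{Pike}(108 − 3x_{Pike} − x_{Largo}) − 28x_{Pike}.
∂π/∂x_{Pike} = 80 − 6x_{Pike} − x_{Largo} = 0 ⇒ x_{Pike} = 40/3 − (1/6)x_{Largo}.
The reaction-function slope is −1/6, so an 18-unit rise in x_{Largo} moves x_{Pike} by −1/6 × 18 = −3. Pike's best response falls — the actions are strategic substitutes.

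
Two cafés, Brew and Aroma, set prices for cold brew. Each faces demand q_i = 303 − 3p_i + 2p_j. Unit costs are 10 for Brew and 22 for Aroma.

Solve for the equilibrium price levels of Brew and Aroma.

Brew's profit: π = (p_{Brew} − 10)(303 − 3p_{Brew} + 2p_{Aroma}).
∂π/∂p_{Brew} = 333 − 6p_{Brew} + 2p_{Aroma} = 0 ⇒ p_{Brew} = 55.5 + (1/3)p_{Aroma}.
Similarly p_{Aroma} = 61.5 + (1/3)p_{Brew}.
Substituting the second reaction function into the first: p_{Brew} = 55.5 + (1/3)(61.5 + (1/3)p_{Brew}), which gives (8/9)p_{Brew} = 76 ⇒ p_{Brew} = 85.5.
Then p_{Aroma} = 61.5 + (1/3)·85.5 = 90.

85.5, 90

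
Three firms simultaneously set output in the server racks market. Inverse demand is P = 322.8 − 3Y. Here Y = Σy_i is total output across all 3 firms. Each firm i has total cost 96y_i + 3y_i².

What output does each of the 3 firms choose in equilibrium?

12.6

A representative firm's profit is π_i = y_i(322.8 − 3Y) − 96y_i − 3y_i², with Y = y_i + Σ_{j≠i} y_j.
First-order condition: 226.8 − 12y_i − 3Σ_{j≠i} y_j = 0.
Imposing symmetry (y_j = y for all j) turns Σ_{j≠i} y_j into 2y, so 226.8 = 18y and y = 12.6.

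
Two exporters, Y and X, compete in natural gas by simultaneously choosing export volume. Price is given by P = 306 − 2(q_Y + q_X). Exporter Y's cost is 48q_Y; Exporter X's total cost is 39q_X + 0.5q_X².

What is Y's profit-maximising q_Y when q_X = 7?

Exporter Y's profit: π = q_Y(306 − 2(q_Y + q_X)) − 48q_Y.
∂π/∂q_Y = 258 − 4q_Y − 2q_X = 0, so q_Y = 64.5 − 0.5q_X.
At q_X = 7: q_Y = 64.5 − 0.5·7 = 61.

61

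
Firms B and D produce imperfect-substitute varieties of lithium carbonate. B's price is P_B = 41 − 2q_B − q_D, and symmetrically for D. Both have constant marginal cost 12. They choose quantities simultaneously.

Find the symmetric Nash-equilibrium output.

Firm B's profit: π = q_B(41 − 2q_B − q_D) − 12q_B.
∂π/∂q_B = 29 − 4q_B − q_D = 0 ⇒ q_B = 7.25 − 0.25q_D.
By symmetry q_D = q_B; substituting into the reaction function, 1.25q_B = 7.25 and q_B = 5.8.

5.8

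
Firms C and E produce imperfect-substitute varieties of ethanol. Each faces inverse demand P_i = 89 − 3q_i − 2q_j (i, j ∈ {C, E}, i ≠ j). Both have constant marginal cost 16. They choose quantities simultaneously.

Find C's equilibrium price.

Firm C's profit: π = q_C(89 − 3q_C − 2q_E) − 16q_C.
∂π/∂q_C = 73 − 6q_C − 2q_E = 0 ⇒ q_C = 73/6 − (1/3)q_E.
Setting q_C = q_E in the reaction function: q_C = 73/6 − (1/3)q_C, so q_C = (73/6) / (4/3) = 9.125.
P_C = 89 − 3·9.125 − 2·9.125 = 43.375.

43.375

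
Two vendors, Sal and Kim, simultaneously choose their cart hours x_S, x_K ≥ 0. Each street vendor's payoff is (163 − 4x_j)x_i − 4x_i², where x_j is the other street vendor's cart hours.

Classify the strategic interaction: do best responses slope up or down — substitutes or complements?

Sal's payoff is (163 − 4x_K)x_S − 4x_S².
∂π/∂x_S = 163 − 4x_K − 8x_S = 0, so x_S = 20.375 − 0.5x_K.
The best-response slope dx_S/dx_K = −0.5 < 0: the reaction function is downward-sloping, so the choices are strategic substitutes.

strategic substitutes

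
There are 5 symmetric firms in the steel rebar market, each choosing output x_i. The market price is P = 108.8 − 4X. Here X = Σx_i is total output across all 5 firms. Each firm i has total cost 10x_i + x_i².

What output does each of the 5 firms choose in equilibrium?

A representative firm's profit is π_i = x_i(108.8 − 4X) − 10x_i − x_i², with X = x_i + Σ_{j≠i} x_j.
First-order condition: 98.8 − 10x_i − 4Σ_{j≠i} x_j = 0.
With identical firms, set every x_j = x: then 98.8 − 10x − 16x = 0, i.e. x = 98.8/26 = 3.8.

3.8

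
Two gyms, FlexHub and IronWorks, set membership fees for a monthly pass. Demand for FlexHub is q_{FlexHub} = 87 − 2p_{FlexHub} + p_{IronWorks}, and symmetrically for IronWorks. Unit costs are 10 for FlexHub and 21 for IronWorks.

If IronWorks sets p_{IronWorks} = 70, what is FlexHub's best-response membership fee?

FlexHub's profit: π = (p_{FlexHub} − 10)(87 − 2p_{FlexHub} + p_{IronWorks}).
∂π/∂p_{FlexHub} = 107 − 4p_{FlexHub} + p_{IronWorks} = 0 ⇒ p_{FlexHub} = 26.75 + 0.25p_{IronWorks}.
At p_{IronWorks} = 70: p_{FlexHub} = 26.75 + 0.25·70 = 44.25.

44.25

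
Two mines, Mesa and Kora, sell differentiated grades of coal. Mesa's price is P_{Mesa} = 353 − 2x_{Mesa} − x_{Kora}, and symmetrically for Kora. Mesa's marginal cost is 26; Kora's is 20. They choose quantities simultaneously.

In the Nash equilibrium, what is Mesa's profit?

Mine Mesa's profit: π = x_{Mesa}(353 − 2x_{Mesa} − x_{Kora}) − 26x_{Mesa}.
∂π/∂x_{Mesa} = 327 − 4x_{Mesa} − x_{Kora} = 0 ⇒ x_{Mesa} = 81.75 − 0.25x_{Kora}.
Similarly x_{Kora} = 83.25 − 0.25x_{Mesa}.
Solving the two reaction functions simultaneously: (1 − (−0.25)(−0.25))x_{Mesa} = 81.75 − 0.25·83.25, so 0.9375x_{Mesa} = 60.9375 and x_{Mesa} = 65.
Then x_{Kora} = 83.25 − 0.25·65 = 67.
P_{Mesa} = 353 − 2·65 − 67 = 156.
Profit = (156 − 26)·65 = 8450.

8450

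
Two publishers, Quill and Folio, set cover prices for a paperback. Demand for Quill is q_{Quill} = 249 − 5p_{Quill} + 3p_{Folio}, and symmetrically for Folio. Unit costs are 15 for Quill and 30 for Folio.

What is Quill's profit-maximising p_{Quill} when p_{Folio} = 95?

60.9

Quill's profit: π = (p_{Quill} − 15)(249 − 5p_{Quill} + 3p_{Folio}).
∂π/∂p_{Quill} = 324 − 10p_{Quill} + 3p_{Folio} = 0 ⇒ p_{Quill} = 32.4 + 0.3p_{Folio}.
At p_{Folio} = 95: p_{Quill} = 32.4 + 0.3·95 = 60.9.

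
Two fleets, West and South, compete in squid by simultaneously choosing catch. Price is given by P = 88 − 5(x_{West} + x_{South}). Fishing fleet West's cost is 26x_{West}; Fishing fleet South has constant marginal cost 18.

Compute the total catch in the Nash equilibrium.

Fishing fleet West's profit: π = x_{West}(88 − 5(x_{West} + x_{South})) − 26x_{West}.
∂π/∂x_{West} = 62 − 10x_{West} − 5x_{South} = 0, so x_{West} = 6.2 − 0.5x_{South}.
By the same steps for South: x_{South} = 7 − 0.5x_{West}.
Plugging x_{South} into West's best response: x_{West} = 6.2 − 0.5(7 − 0.5x_{West}) ⇒ 0.75x_{West} = 2.7, so x_{West} = 3.6.
Then x_{South} = 7 − 0.5·3.6 = 5.2.
Total catch: 3.6 + 5.2 = 8.8.

8.8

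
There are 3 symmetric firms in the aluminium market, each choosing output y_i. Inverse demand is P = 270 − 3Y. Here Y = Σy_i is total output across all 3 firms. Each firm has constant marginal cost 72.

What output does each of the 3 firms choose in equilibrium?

16.5

A representative firm's profit is π_i = y_i(270 − 3Y) − 72y_i, with Y = y_i + Σ_{j≠i} y_j.
First-order condition: 198 − 6y_i − 3Σ_{j≠i} y_j = 0.
Imposing symmetry (y_j = y for all j) turns Σ_{j≠i} y_j into 2y, so 198 = 12y and y = 16.5.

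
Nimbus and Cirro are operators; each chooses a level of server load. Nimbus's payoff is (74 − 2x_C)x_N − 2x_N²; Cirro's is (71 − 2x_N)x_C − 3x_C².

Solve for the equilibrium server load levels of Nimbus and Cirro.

Expanding Nimbus's payoff: 74x_N − 2x_Cx_N − 2x_N².
∂π/∂x_N = 74 − 2x_C − 4x_N = 0, so x_N = 18.5 − 0.5x_C.
Likewise for Cirro: x_C = 71/6 − (1/3)x_N.
Substituting the second reaction function into the first: x_N = 18.5 − 0.5(71/6 − (1/3)x_N), which gives (5/6)x_N = 151/12 ⇒ x_N = 15.1.
Then x_C = 71/6 − (1/3)·15.1 = 6.8.

15.1, 6.8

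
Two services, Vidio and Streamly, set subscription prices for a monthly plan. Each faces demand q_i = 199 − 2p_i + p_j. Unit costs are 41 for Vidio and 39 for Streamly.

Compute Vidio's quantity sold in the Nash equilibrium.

Vidio's profit: π = (p_{Vidio} − 41)(199 − 2p_{Vidio} + p_{Streamly}).
∂π/∂p_{Vidio} = 281 − 4p_{Vidio} + p_{Streamly} = 0 ⇒ p_{Vidio} = 70.25 + 0.25p_{Streamly}.
Similarly p_{Streamly} = 69.25 + 0.25p_{Vidio}.
Substituting the second reaction function into the first: p_{Vidio} = 70.25 + 0.25(69.25 + 0.25p_{Vidio}), which gives 0.9375p_{Vidio} = 87.5625 ⇒ p_{Vidio} = 93.4.
Then p_{Streamly} = 69.25 + 0.25·93.4 = 92.6.
q_{Vidio} = 199 − 2·93.4 + 92.6 = 104.8.

104.8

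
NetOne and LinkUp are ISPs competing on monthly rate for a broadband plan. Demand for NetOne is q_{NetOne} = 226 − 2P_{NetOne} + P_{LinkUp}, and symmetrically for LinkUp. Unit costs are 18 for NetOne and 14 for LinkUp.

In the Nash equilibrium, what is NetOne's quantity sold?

NetOne's profit: π = (P_{NetOne} − 18)(226 − 2P_{NetOne} + P_{LinkUp}).
∂π/∂P_{NetOne} = 262 − 4P_{NetOne} + P_{LinkUp} = 0 ⇒ P_{NetOne} = 65.5 + 0.25P_{LinkUp}.
Similarly P_{LinkUp} = 63.5 + 0.25P_{NetOne}.
Plugging P_{LinkUp} into NetOne's best response: P_{NetOne} = 65.5 + 0.25(63.5 + 0.25P_{NetOne}) ⇒ 0.9375P_{NetOne} = 81.375, so P_{NetOne} = 86.8.
Then P_{LinkUp} = 63.5 + 0.25·86.8 = 85.2.
q_{NetOne} = 226 − 2·86.8 + 85.2 = 137.6.

137.6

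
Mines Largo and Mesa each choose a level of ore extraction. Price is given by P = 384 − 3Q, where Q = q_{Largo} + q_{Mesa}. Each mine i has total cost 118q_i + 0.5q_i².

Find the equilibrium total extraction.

53.2

Mine Largo's profit: π = q_{Largo}(384 − 3(q_{Largo} + q_{Mesa})) − 118q_{Largo} − 0.5q_{Largo}².
∂π/∂q_{Largo} = 266 − 7q_{Largo} − 3q_{Mesa} = 0, so q_{Largo} = 38 − (3/7)q_{Mesa}.
Setting q_{Largo} = q_{Mesa} in the reaction function: q_{Largo} = 38 − (3/7)q_{Largo}, so q_{Largo} = 38 / (10/7) = 26.6.
Total extraction: 26.6 + 26.6 = 53.2.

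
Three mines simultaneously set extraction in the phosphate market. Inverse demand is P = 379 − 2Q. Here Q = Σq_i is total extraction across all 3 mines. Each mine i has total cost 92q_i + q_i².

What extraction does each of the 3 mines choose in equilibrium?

28.7

A representative mine's profit is π_i = q_i(379 − 2Q) − 92q_i − q_i², with Q = q_i + Σ_{j≠i} q_j.
First-order condition: 287 − 6q_i − 2Σ_{j≠i} q_j = 0.
With identical mines, set every q_j = q: then 287 − 6q − 4q = 0, i.e. q = 287/10 = 28.7.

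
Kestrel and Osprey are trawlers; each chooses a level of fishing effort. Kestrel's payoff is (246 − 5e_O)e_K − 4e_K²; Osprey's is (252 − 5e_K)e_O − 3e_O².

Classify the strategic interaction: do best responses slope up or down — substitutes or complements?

strategic substitutes

Expanding Kestrel's payoff: 246e_K − 5e_Oe_K − 4e_K².
∂π/∂e_K = 246 − 5e_O − 8e_K = 0, so e_K = 30.75 − 0.625e_O.
The best-response slope de_K/de_O = −0.625 < 0: the reaction function is downward-sloping, so the choices are strategic substitutes.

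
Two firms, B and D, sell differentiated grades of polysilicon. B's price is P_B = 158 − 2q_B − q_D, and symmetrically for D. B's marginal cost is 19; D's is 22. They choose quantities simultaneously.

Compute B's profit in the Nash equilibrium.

Firm B's profit: π = q_B(158 − 2q_B − q_D) − 19q_B.
∂π/∂q_B = 139 − 4q_B − q_D = 0 ⇒ q_B = 34.75 − 0.25q_D.
Similarly q_D = 34 − 0.25q_B.
Plugging q_D into B's best response: q_B = 34.75 − 0.25(34 − 0.25q_B) ⇒ 0.9375q_B = 26.25, so q_B = 28.
Then q_D = 34 − 0.25·28 = 27.
P_B = 158 − 2·28 − 27 = 75.
Profit = (75 − 19)·28 = 1568.

1568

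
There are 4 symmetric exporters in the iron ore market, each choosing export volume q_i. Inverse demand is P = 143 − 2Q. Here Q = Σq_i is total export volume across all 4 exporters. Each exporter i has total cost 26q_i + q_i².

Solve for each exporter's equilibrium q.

A representative exporter's profit is π_i = q_i(143 − 2Q) − 26q_i − q_i², with Q = q_i + Σ_{j≠i} q_j.
First-order condition: 117 − 6q_i − 2Σ_{j≠i} q_j = 0.
With identical exporters, set every q_j = q: then 117 − 6q − 6q = 0, i.e. q = 117/12 = 9.75.

9.75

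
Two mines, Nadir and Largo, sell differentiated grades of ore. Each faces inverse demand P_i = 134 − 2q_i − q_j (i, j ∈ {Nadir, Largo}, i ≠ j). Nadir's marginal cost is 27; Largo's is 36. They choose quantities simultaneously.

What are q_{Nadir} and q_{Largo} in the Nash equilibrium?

Mine Nadir's profit: π = q_{Nadir}(134 − 2q_{Nadir} − q_{Largo}) − 27q_{Nadir}.
∂π/∂q_{Nadir} = 107 − 4q_{Nadir} − q_{Largo} = 0 ⇒ q_{Nadir} = 26.75 − 0.25q_{Largo}.
Similarly q_{Largo} = 24.5 − 0.25q_{Nadir}.
Solving the two reaction functions simultaneously: (1 − (−0.25)(−0.25))q_{Nadir} = 26.75 − 0.25·24.5, so 0.9375q_{Nadir} = 20.625 and q_{Nadir} = 22.
Then q_{Largo} = 24.5 − 0.25·22 = 19.

22, 19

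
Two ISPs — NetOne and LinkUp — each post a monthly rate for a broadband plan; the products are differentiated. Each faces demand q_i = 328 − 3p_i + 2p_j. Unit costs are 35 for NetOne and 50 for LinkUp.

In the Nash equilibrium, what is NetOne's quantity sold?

228.1875

NetOne's profit: π = (p_{NetOne} − 35)(328 − 3p_{NetOne} + 2p_{LinkUp}).
∂π/∂p_{NetOne} = 433 − 6p_{NetOne} + 2p_{LinkUp} = 0 ⇒ p_{NetOne} = 433/6 + (1/3)p_{LinkUp}.
Similarly p_{LinkUp} = 239/3 + (1/3)p_{NetOne}.
Solving the two reaction functions simultaneously: (1 − (1/3)(1/3))p_{NetOne} = 433/6 + (1/3)·(239/3), so (8/9)p_{NetOne} = 1777/18 and p_{NetOne} = 111.0625.
Then p_{LinkUp} = 239/3 + (1/3)·111.0625 = 116.6875.
q_{NetOne} = 328 − 3·111.0625 + 2·116.6875 = 228.1875.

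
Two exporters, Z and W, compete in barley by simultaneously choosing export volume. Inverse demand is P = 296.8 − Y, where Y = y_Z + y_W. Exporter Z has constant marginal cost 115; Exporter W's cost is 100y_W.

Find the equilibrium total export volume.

Exporter Z's profit: π = y_Z(296.8 − (y_Z + y_W)) − 115y_Z.
∂π/∂y_Z = 181.8 − 2y_Z − y_W = 0, so y_Z = 90.9 − 0.5y_W.
By the same steps for W: y_W = 98.4 − 0.5y_Z.
Solving the two reaction functions simultaneously: (1 − (−0.5)(−0.5))y_Z = 90.9 − 0.5·98.4, so 0.75y_Z = 41.7 and y_Z = 55.6.
Then y_W = 98.4 − 0.5·55.6 = 70.6.
Total export volume: 55.6 + 70.6 = 126.2.

126.2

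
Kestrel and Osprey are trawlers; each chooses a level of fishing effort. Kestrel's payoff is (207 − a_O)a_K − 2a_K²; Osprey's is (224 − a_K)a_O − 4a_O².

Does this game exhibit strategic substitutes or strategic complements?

strategic substitutes

Expanding Kestrel's payoff: 207a_K − a_Oa_K − 2a_K².
∂π/∂a_K = 207 − a_O − 4a_K = 0, so a_K = 51.75 − 0.25a_O.
The best-response slope da_K/da_O = −0.25 < 0: the reaction function is downward-sloping, so the choices are strategic substitutes.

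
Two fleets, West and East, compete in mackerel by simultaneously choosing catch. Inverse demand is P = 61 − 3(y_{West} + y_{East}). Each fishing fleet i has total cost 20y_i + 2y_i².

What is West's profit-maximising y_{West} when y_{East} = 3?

Fishing fleet West's profit: π = y_{West}(61 − 3(y_{West} + y_{East})) − 20y_{West} − 2y_{West}².
∂π/∂y_{West} = 41 − 10y_{West} − 3y_{East} = 0, so y_{West} = 4.1 − 0.3y_{East}.
At y_{East} = 3: y_{West} = 4.1 − 0.3·3 = 3.2.

3.2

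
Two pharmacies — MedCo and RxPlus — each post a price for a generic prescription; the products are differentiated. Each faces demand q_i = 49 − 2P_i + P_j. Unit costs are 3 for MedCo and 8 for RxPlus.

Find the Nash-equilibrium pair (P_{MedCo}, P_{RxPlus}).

19, 21

MedCo's profit: π = (P_{MedCo} − 3)(49 − 2P_{MedCo} + P_{RxPlus}).
∂π/∂P_{MedCo} = 55 − 4P_{MedCo} + P_{RxPlus} = 0 ⇒ P_{MedCo} = 13.75 + 0.25P_{RxPlus}.
Similarly P_{RxPlus} = 16.25 + 0.25P_{MedCo}.
Plugging P_{RxPlus} into MedCo's best response: P_{MedCo} = 13.75 + 0.25(16.25 + 0.25P_{MedCo}) ⇒ 0.9375P_{MedCo} = 17.8125, so P_{MedCo} = 19.
Then P_{RxPlus} = 16.25 + 0.25·19 = 21.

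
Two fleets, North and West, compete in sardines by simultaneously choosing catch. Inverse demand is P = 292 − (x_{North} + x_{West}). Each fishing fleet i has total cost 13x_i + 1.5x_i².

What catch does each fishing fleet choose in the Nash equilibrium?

Fishing fleet North's profit: π = x_{North}(292 − (x_{North} + x_{West})) − 13x_{North} − 1.5x_{North}².
∂π/∂x_{North} = 279 − 5x_{North} − x_{West} = 0, so x_{North} = 55.8 − 0.2x_{West}.
By symmetry x_{West} = x_{North}; substituting into the reaction function, 1.2x_{North} = 55.8 and x_{North} = 46.5.

46.5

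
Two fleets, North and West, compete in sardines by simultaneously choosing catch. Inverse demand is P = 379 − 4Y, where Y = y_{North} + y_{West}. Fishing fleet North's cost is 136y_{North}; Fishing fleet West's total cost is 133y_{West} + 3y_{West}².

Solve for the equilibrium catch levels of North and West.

25.1875, 10.375

Fishing fleet North's profit: π = y_{North}(379 − 4(y_{North} + y_{West})) − 136y_{North}.
∂π/∂y_{North} = 243 − 8y_{North} − 4y_{West} = 0, so y_{North} = 30.375 − 0.5y_{West}.
For West: ∂π/∂y_{West} = 246 − 14y_{West} − 4y_{North} = 0 ⇒ y_{West} = 123/7 − (2/7)y_{North}.
Plugging y_{West} into North's best response: y_{North} = 30.375 − 0.5(123/7 − (2/7)y_{North}) ⇒ (6/7)y_{North} = 1209/56, so y_{North} = 25.1875.
Then y_{West} = 123/7 − (2/7)·25.1875 = 10.375.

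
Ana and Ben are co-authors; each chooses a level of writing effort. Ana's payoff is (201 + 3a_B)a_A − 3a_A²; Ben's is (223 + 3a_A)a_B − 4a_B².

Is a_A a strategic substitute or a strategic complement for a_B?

strategic complements

Expanding Ana's payoff: 201a_A + 3a_Ba_A − 3a_A².
∂π/∂a_A = 201 + 3a_B − 6a_A = 0, so a_A = 33.5 + 0.5a_B.
The best-response slope da_A/da_B = 0.5 > 0: the reaction function is upward-sloping, so the choices are strategic complements.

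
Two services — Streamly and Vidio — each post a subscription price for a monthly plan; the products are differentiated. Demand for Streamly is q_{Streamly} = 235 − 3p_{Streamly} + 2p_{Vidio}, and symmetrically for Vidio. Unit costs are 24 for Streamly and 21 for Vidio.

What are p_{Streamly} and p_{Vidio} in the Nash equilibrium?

76.1875, 75.0625

Streamly's profit: π = (p_{Streamly} − 24)(235 − 3p_{Streamly} + 2p_{Vidio}).
∂π/∂p_{Streamly} = 307 − 6p_{Streamly} + 2p_{Vidio} = 0 ⇒ p_{Streamly} = 307/6 + (1/3)p_{Vidio}.
Similarly p_{Vidio} = 149/3 + (1/3)p_{Streamly}.
Substituting the second reaction function into the first: p_{Streamly} = 307/6 + (1/3)(149/3 + (1/3)p_{Streamly}), which gives (8/9)p_{Streamly} = 1219/18 ⇒ p_{Streamly} = 76.1875.
Then p_{Vidio} = 149/3 + (1/3)·76.1875 = 75.0625.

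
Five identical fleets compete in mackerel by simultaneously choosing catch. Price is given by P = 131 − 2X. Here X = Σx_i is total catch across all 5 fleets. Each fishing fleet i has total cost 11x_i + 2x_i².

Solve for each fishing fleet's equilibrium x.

7.5

A representative fishing fleet's profit is π_i = x_i(131 − 2X) − 11x_i − 2x_i², with X = x_i + Σ_{j≠i} x_j.
First-order condition: 120 − 8x_i − 2Σ_{j≠i} x_j = 0.
In a symmetric equilibrium every fishing fleet chooses the same x, so Σ_{j≠i} x_j = 4x. The condition becomes 120 − 16x = 0, giving x = 120/16 = 7.5.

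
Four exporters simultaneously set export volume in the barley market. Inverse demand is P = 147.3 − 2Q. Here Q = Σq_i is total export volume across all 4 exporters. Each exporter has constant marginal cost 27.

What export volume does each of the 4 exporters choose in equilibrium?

A representative exporter's profit is π_i = q_i(147.3 − 2Q) − 27q_i, with Q = q_i + Σ_{j≠i} q_j.
First-order condition: 120.3 − 4q_i − 2Σ_{j≠i} q_j = 0.
With identical exporters, set every q_j = q: then 120.3 − 4q − 6q = 0, i.e. q = 120.3/10 = 12.03.

12.03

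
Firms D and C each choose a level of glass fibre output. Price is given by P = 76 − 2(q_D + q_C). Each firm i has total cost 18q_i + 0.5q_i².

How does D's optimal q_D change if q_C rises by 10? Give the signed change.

Firm D's profit: π = q_D(76 − 2(q_D + q_C)) − 18q_D − 0.5q_D².
∂π/∂q_D = 58 − 5q_D − 2q_C = 0, so q_D = 11.6 − 0.4q_C.
The reaction-function slope is −0.4, so a 10-unit rise in q_C moves q_D by −0.4 × 10 = −4. D's best response falls — the actions are strategic substitutes.

-4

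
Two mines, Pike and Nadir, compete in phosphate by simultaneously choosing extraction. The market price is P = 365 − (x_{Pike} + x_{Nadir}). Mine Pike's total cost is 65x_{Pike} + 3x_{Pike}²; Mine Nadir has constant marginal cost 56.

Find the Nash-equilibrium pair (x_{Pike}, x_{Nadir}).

Mine Pike's profit: π = x_{Pike}(365 − (x_{Pike} + x_{Nadir})) − 65x_{Pike} − 3x_{Pike}².
∂π/∂x_{Pike} = 300 − 8x_{Pike} − x_{Nadir} = 0, so x_{Pike} = 37.5 − 0.125x_{Nadir}.
For Nadir: ∂π/∂x_{Nadir} = 309 − 2x_{Nadir} − x_{Pike} = 0 ⇒ x_{Nadir} = 154.5 − 0.5x_{Pike}.
Plugging x_{Nadir} into Pike's best response: x_{Pike} = 37.5 − 0.125(154.5 − 0.5x_{Pike}) ⇒ 0.9375x_{Pike} = 18.1875, so x_{Pike} = 19.4.
Then x_{Nadir} = 154.5 − 0.5·19.4 = 144.8.

19.4, 144.8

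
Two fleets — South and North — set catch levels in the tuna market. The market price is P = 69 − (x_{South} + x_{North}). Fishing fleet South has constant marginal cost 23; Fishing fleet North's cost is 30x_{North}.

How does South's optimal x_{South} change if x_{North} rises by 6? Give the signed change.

-3

Fishing fleet South's profit: π = x_{South}(69 − (x_{South} + x_{North})) − 23x_{South}.
∂π/∂x_{South} = 46 − 2x_{South} − x_{North} = 0, so x_{South} = 23 − 0.5x_{North}.
The reaction-function slope is −0.5, so a 6-unit rise in x_{North} moves x_{South} by −0.5 × 6 = −3. South's best response falls — the actions are strategic substitutes.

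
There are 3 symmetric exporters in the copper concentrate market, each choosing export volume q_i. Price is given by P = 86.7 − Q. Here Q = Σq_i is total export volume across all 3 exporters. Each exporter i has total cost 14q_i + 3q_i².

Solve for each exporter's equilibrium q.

A representative exporter's profit is π_i = q_i(86.7 − Q) − 14q_i − 3q_i², with Q = q_i + Σ_{j≠i} q_j.
First-order condition: 72.7 − 8q_i − Σ_{j≠i} q_j = 0.
Imposing symmetry (q_j = q for all j) turns Σ_{j≠i} q_j into 2q, so 72.7 = 10q and q = 7.27.

7.27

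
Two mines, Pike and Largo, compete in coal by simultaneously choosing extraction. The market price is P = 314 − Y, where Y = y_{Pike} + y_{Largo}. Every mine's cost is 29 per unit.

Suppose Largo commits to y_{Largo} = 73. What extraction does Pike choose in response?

106

Mine Pike's profit: π = y_{Pike}(314 − (y_{Pike} + y_{Largo})) − 29y_{Pike}.
∂π/∂y_{Pike} = 285 − 2y_{Pike} − y_{Largo} = 0, so y_{Pike} = 142.5 − 0.5y_{Largo}.
At y_{Largo} = 73: y_{Pike} = 142.5 − 0.5·73 = 106.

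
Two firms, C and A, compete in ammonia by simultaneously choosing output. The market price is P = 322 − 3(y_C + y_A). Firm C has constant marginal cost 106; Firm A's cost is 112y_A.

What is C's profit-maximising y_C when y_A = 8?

Firm C's profit: π = y_C(322 − 3(y_C + y_A)) − 106y_C.
∂π/∂y_C = 216 − 6y_C − 3y_A = 0, so y_C = 36 − 0.5y_A.
At y_A = 8: y_C = 36 − 0.5·8 = 32.

32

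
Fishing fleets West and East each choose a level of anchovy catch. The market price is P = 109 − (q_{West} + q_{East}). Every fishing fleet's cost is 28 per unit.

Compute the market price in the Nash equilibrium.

Fishing fleet West's profit: π = q_{West}(109 − (q_{West} + q_{East})) − 28q_{West}.
∂π/∂q_{West} = 81 − 2q_{West} − q_{East} = 0, so q_{West} = 40.5 − 0.5q_{East}.
The game is symmetric, so in equilibrium q_{East} = q_{West}: the reaction function gives 1.5q_{West} = 40.5, hence q_{West} = 27.
Equilibrium price: P = 109 − 54 = 55.

55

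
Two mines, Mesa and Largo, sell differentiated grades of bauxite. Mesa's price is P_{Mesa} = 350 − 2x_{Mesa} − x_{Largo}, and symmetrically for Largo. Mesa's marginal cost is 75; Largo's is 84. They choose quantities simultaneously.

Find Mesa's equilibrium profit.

6182.72

Mine Mesa's profit: π = x_{Mesa}(350 − 2x_{Mesa} − x_{Largo}) − 75x_{Mesa}.
∂π/∂x_{Mesa} = 275 − 4x_{Mesa} − x_{Largo} = 0 ⇒ x_{Mesa} = 68.75 − 0.25x_{Largo}.
Similarly x_{Largo} = 66.5 − 0.25x_{Mesa}.
Plugging x_{Largo} into Mesa's best response: x_{Mesa} = 68.75 − 0.25(66.5 − 0.25x_{Mesa}) ⇒ 0.9375x_{Mesa} = 52.125, so x_{Mesa} = 55.6.
Then x_{Largo} = 66.5 − 0.25·55.6 = 52.6.
P_{Mesa} = 350 − 2·55.6 − 52.6 = 186.2.
Profit = (186.2 − 75)·55.6 = 6182.72.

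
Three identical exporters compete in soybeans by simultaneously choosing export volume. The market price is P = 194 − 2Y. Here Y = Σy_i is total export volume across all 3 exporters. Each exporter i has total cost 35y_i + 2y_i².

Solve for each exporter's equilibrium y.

A representative exporter's profit is π_i = y_i(194 − 2Y) − 35y_i − 2y_i², with Y = y_i + Σ_{j≠i} y_j.
First-order condition: 159 − 8y_i − 2Σ_{j≠i} y_j = 0.
In a symmetric equilibrium every exporter chooses the same y, so Σ_{j≠i} y_j = 2y. The condition becomes 159 − 12y = 0, giving y = 159/12 = 13.25.

13.25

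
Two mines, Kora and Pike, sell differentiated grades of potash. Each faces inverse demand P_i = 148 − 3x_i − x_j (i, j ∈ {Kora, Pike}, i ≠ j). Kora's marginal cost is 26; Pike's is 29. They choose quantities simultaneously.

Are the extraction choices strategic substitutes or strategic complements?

Mine Kora's profit: π = x_{Kora}(148 − 3x_{Kora} − x_{Pike}) − 26x_{Kora}.
∂π/∂x_{Kora} = 122 − 6x_{Kora} − x_{Pike} = 0 ⇒ x_{Kora} = 61/3 − (1/6)x_{Pike}.
The best-response slope dx_{Kora}/dx_{Pike} = −1/6 < 0: the reaction function is downward-sloping, so the choices are strategic substitutes.

strategic substitutes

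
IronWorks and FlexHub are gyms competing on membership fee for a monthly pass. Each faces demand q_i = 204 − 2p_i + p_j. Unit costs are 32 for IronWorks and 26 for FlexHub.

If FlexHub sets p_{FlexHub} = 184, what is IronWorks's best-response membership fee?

IronWorks's profit: π = (p_{IronWorks} − 32)(204 − 2p_{IronWorks} + p_{FlexHub}).
∂π/∂p_{IronWorks} = 268 − 4p_{IronWorks} + p_{FlexHub} = 0 ⇒ p_{IronWorks} = 67 + 0.25p_{FlexHub}.
At p_{FlexHub} = 184: p_{IronWorks} = 67 + 0.25·184 = 113.

113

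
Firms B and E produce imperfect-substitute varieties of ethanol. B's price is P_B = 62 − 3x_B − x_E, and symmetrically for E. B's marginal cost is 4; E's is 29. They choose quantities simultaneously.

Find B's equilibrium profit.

243

Firm B's profit: π = x_B(62 − 3x_B − x_E) − 4x_B.
∂π/∂x_B = 58 − 6x_B − x_E = 0 ⇒ x_B = 29/3 − (1/6)x_E.
Similarly x_E = 5.5 − (1/6)x_B.
Solving the two reaction functions simultaneously: (1 − (−1/6)(−1/6))x_B = 29/3 − (1/6)·5.5, so (35/36)x_B = 8.75 and x_B = 9.
Then x_E = 5.5 − (1/6)·9 = 4.
P_B = 62 − 3·9 − 4 = 31.
Profit = (31 − 4)·9 = 243.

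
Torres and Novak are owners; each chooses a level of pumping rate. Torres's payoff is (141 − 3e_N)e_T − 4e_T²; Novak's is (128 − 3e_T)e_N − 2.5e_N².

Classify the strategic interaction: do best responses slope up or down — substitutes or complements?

strategic substitutes

Expanding Torres's payoff: 141e_T − 3e_Ne_T − 4e_T².
∂π/∂e_T = 141 − 3e_N − 8e_T = 0, so e_T = 17.625 − 0.375e_N.
The best-response slope de_T/de_N = −0.375 < 0: the reaction function is downward-sloping, so the choices are strategic substitutes.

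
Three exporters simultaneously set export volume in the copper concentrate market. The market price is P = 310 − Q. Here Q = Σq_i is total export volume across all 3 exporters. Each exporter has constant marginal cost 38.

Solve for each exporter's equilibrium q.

68

A representative exporter's profit is π_i = q_i(310 − Q) − 38q_i, with Q = q_i + Σ_{j≠i} q_j.
First-order condition: 272 − 2q_i − Σ_{j≠i} q_j = 0.
In a symmetric equilibrium every exporter chooses the same q, so Σ_{j≠i} q_j = 2q. The condition becomes 272 − 4q = 0, giving q = 272/4 = 68.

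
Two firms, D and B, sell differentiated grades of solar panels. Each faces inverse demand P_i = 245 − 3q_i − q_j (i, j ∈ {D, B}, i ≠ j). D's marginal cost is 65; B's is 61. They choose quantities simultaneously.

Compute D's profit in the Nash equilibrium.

Firm D's profit: π = q_D(245 − 3q_D − q_B) − 65q_D.
∂π/∂q_D = 180 − 6q_D − q_B = 0 ⇒ q_D = 30 − (1/6)q_B.
Similarly q_B = 92/3 − (1/6)q_D.
Plugging q_B into D's best response: q_D = 30 − (1/6)(92/3 − (1/6)q_D) ⇒ (35/36)q_D = 224/9, so q_D = 25.6.
Then q_B = 92/3 − (1/6)·25.6 = 26.4.
P_D = 245 − 3·25.6 − 26.4 = 141.8.
Profit = (141.8 − 65)·25.6 = 1966.08.

1966.08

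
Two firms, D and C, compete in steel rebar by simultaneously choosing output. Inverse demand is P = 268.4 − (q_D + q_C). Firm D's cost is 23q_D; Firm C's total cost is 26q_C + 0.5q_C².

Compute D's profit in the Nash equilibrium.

9753.5376

Firm D's profit: π = q_D(268.4 − (q_D + q_C)) − 23q_D.
∂π/∂q_D = 245.4 − 2q_D − q_C = 0, so q_D = 122.7 − 0.5q_C.
For C: ∂π/∂q_C = 242.4 − 3q_C − q_D = 0 ⇒ q_C = 80.8 − (1/3)q_D.
Plugging q_C into D's best response: q_D = 122.7 − 0.5(80.8 − (1/3)q_D) ⇒ (5/6)q_D = 82.3, so q_D = 98.76.
Then q_C = 80.8 − (1/3)·98.76 = 47.88.
Price P = 268.4 − 146.64 = 121.76.
D's profit: (121.76 − 23)·98.76 = 9753.5376.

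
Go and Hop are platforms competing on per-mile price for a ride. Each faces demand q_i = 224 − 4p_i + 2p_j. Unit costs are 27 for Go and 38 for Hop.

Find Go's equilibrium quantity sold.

Go's profit: π = (p_{Go} − 27)(224 − 4p_{Go} + 2p_{Hop}).
∂π/∂p_{Go} = 332 − 8p_{Go} + 2p_{Hop} = 0 ⇒ p_{Go} = 41.5 + 0.25p_{Hop}.
Similarly p_{Hop} = 47 + 0.25p_{Go}.
Solving the two reaction functions simultaneously: (1 − (0.25)(0.25))p_{Go} = 41.5 + 0.25·47, so 0.9375p_{Go} = 53.25 and p_{Go} = 56.8.
Then p_{Hop} = 47 + 0.25·56.8 = 61.2.
q_{Go} = 224 − 4·56.8 + 2·61.2 = 119.2.

119.2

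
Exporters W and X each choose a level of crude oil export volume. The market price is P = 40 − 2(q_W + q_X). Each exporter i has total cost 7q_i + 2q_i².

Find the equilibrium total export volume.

Exporter W's profit: π = q_W(40 − 2(q_W + q_X)) − 7q_W − 2q_W².
∂π/∂q_W = 33 − 8q_W − 2q_X = 0, so q_W = 4.125 − 0.25q_X.
Setting q_W = q_X in the reaction function: q_W = 4.125 − 0.25q_W, so q_W = 4.125 / 1.25 = 3.3.
Total export volume: 3.3 + 3.3 = 6.6.

6.6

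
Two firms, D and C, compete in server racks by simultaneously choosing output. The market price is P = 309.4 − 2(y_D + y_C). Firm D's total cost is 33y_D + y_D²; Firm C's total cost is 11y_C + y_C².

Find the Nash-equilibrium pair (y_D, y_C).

33.175, 38.675

Firm D's profit: π = y_D(309.4 − 2(y_D + y_C)) − 33y_D − y_D².
∂π/∂y_D = 276.4 − 6y_D − 2y_C = 0, so y_D = 691/15 − (1/3)y_C.
By the same steps for C: y_C = 746/15 − (1/3)y_D.
Plugging y_C into D's best response: y_D = 691/15 − (1/3)(746/15 − (1/3)y_D) ⇒ (8/9)y_D = 1327/45, so y_D = 33.175.
Then y_C = 746/15 − (1/3)·33.175 = 38.675.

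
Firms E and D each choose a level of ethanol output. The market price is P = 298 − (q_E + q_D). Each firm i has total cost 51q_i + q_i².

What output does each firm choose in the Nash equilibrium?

49.4

Firm E's profit: π = q_E(298 − (q_E + q_D)) − 51q_E − q_E².
∂π/∂q_E = 247 − 4q_E − q_D = 0, so q_E = 61.75 − 0.25q_D.
The game is symmetric, so in equilibrium q_D = q_E: the reaction function gives 1.25q_E = 61.75, hence q_E = 49.4.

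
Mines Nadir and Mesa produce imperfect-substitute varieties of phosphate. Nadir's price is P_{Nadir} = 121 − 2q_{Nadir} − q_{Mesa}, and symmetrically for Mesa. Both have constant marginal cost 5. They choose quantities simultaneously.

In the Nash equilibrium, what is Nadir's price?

51.4

Mine Nadir's profit: π = q_{Nadir}(121 − 2q_{Nadir} − q_{Mesa}) − 5q_{Nadir}.
∂π/∂q_{Nadir} = 116 − 4q_{Nadir} − q_{Mesa} = 0 ⇒ q_{Nadir} = 29 − 0.25q_{Mesa}.
Setting q_{Nadir} = q_{Mesa} in the reaction function: q_{Nadir} = 29 − 0.25q_{Nadir}, so q_{Nadir} = 29 / 1.25 = 23.2.
P_{Nadir} = 121 − 2·23.2 − 23.2 = 51.4.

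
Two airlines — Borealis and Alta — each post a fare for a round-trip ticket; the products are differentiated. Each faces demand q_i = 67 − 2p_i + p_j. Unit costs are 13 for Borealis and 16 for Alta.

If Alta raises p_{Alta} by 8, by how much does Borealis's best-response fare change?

Borealis's profit: π = (p_{Borealis} − 13)(67 − 2p_{Borealis} + p_{Alta}).
∂π/∂p_{Borealis} = 93 − 4p_{Borealis} + p_{Alta} = 0 ⇒ p_{Borealis} = 23.25 + 0.25p_{Alta}.
The reaction-function slope is 0.25, so an 8-unit rise in p_{Alta} moves p_{Borealis} by 0.25 × 8 = 2. Borealis's best response rises — the actions are strategic complements.

2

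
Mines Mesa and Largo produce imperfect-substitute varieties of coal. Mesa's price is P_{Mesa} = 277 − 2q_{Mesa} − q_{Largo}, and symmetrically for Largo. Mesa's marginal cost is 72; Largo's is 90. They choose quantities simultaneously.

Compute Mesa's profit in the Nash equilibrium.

3561.68

Mine Mesa's profit: π = q_{Mesa}(277 − 2q_{Mesa} − q_{Largo}) − 72q_{Mesa}.
∂π/∂q_{Mesa} = 205 − 4q_{Mesa} − q_{Largo} = 0 ⇒ q_{Mesa} = 51.25 − 0.25q_{Largo}.
Similarly q_{Largo} = 46.75 − 0.25q_{Mesa}.
Plugging q_{Largo} into Mesa's best response: q_{Mesa} = 51.25 − 0.25(46.75 − 0.25q_{Mesa}) ⇒ 0.9375q_{Mesa} = 39.5625, so q_{Mesa} = 42.2.
Then q_{Largo} = 46.75 − 0.25·42.2 = 36.2.
P_{Mesa} = 277 − 2·42.2 − 36.2 = 156.4.
Profit = (156.4 − 72)·42.2 = 3561.68.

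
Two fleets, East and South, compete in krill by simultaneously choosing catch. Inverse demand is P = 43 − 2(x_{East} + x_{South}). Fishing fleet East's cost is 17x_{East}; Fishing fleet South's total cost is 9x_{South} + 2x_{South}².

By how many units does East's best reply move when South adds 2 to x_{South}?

-1

Fishing fleet East's profit: π = x_{East}(43 − 2(x_{East} + x_{South})) − 17x_{East}.
∂π/∂x_{East} = 26 − 4x_{East} − 2x_{South} = 0, so x_{East} = 6.5 − 0.5x_{South}.
The reaction-function slope is −0.5, so a 2-unit rise in x_{South} moves x_{East} by −0.5 × 2 = −1. East's best response falls — the actions are strategic substitutes.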